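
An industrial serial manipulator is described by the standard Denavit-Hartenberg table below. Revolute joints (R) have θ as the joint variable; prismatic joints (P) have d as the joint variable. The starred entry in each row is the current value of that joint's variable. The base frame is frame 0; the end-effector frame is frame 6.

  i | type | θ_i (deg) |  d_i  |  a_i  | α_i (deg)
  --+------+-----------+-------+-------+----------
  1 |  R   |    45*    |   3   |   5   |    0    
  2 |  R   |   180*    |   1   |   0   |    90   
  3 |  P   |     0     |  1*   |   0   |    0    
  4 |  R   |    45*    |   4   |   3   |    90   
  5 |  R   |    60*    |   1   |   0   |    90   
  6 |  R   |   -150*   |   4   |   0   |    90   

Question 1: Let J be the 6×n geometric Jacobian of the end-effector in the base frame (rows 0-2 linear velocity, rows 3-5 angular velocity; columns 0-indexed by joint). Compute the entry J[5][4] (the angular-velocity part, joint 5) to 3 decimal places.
-0.707

axis z_4 = (-0.5000,-0.5000,-0.7071); lever o_n−o_4 = (-0.8178,-3.6463,1.7424)
cross product → J_v[:, 4] = (-3.4495,1.4495,1.4142)
J_ω[:, 4] = z_4
entry J[5][4] = -0.7071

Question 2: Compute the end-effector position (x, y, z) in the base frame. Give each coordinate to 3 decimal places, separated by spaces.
after link 1: o_1 = (3.5355, 3.5355, 3.0000)
after link 2: o_2 = (3.5355, 3.5355, 4.0000)
after link 3: o_3 = (2.8284, 4.2426, 4.0000)
after link 4: o_4 = (-1.5000, 5.5711, 6.1213)
after link 5: o_5 = (-2.0000, 5.0711, 5.4142)
after link 6: o_6 = (-2.3178, 1.9248, 7.8637)

-2.318 1.925 7.864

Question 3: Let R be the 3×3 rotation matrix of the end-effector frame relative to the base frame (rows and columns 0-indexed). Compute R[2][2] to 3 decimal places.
End-effector z-axis (col 2 of R) = (-0.0018,-0.6142,-0.7891)
R[2][2] = -0.7891

-0.789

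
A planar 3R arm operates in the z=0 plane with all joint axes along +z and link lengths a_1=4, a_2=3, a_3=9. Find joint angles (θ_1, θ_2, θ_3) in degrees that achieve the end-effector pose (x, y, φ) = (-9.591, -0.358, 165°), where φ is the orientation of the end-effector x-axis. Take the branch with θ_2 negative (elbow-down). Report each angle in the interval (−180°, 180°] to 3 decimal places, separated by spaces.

wrist centre = target − a_3·(cos φ, sin φ) = (-0.8977, -2.6874)
cos θ_2 = (8.0278−4²−3²)/(2·4·3) = -0.7072; θ_2 = -135.0056° (elbow-down)
β = atan2(-2.6874,-0.8977) = -108.4710°; ψ = atan2(-2.1211,1.8785) = -48.4717°
θ_1 = β − ψ = -59.9993°
θ_3 = φ − θ_1 − θ_2 = 0.0049° (wrapped to (-180°,180°])

-59.999 -135.006 0.005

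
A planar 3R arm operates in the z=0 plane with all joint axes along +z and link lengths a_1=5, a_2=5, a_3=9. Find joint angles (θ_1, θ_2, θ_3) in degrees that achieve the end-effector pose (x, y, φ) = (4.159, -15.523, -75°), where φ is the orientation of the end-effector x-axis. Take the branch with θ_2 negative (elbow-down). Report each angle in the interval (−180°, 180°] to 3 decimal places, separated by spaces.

wrist centre = target − a_3·(cos φ, sin φ) = (1.8296, -6.8297)
cos θ_2 = (49.9919−5²−5²)/(2·5·5) = -0.0002; θ_2 = -90.0093° (elbow-down)
β = atan2(-6.8297,1.8296) = -75.0029°; ψ = atan2(-5.0000,4.9992) = -45.0046°
θ_1 = β − ψ = -29.9983°
θ_3 = φ − θ_1 − θ_2 = 45.0076° (wrapped to (-180°,180°])

-29.998 -90.009 45.008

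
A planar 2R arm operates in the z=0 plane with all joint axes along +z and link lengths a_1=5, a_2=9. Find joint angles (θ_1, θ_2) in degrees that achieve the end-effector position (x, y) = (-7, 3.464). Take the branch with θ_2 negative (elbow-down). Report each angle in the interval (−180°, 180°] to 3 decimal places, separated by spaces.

-119.999 -120.001

cos θ_2 = (60.9993−5²−9²)/(2·5·9) = -0.5000; θ_2 = -120.0005° (elbow-down)
β = atan2(3.4640,-7.0000) = 153.6712°; ψ = atan2(-7.7942,0.4999) = -86.3300°
θ_1 = β − ψ = 240.0012°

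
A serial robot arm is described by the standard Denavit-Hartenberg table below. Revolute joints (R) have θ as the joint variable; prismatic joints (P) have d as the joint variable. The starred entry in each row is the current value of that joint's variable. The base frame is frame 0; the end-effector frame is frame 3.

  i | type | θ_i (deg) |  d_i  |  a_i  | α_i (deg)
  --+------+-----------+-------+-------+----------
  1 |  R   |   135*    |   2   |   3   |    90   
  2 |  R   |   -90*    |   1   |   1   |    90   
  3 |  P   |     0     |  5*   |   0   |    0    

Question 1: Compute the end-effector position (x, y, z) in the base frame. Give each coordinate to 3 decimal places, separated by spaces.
2.121 -0.707 1.000

after link 1: o_1 = (-2.1213, 2.1213, 2.0000)
after link 2: o_2 = (-1.4142, 2.8284, 1.0000)
after link 3: o_3 = (2.1213, -0.7071, 1.0000)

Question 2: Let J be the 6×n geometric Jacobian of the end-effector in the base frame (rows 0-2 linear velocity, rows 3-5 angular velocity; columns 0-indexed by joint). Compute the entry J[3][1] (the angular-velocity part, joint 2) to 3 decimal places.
0.707

axis z_1 = (0.7071,0.7071,0.0000); lever o_n−o_1 = (4.2426,-2.8284,-1.0000)
cross product → J_v[:, 1] = (-0.7071,0.7071,-5.0000)
J_ω[:, 1] = z_1
entry J[3][1] = 0.7071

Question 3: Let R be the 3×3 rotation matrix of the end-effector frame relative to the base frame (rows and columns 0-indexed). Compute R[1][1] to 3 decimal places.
0.707

End-effector y-axis (col 1 of R) = (0.7071,0.7071,0.0000)
R[1][1] = 0.7071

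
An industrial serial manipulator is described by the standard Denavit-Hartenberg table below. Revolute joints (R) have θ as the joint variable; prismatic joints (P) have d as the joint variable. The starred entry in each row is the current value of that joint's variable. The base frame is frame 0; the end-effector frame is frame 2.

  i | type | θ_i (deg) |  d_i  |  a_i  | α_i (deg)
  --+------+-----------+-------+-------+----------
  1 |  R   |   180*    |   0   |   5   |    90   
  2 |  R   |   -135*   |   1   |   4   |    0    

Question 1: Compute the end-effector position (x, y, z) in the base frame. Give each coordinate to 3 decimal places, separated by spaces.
after link 1: o_1 = (-5.0000, 0.0000, 0.0000)
after link 2: o_2 = (-2.1716, 1.0000, -2.8284)

-2.172 1.000 -2.828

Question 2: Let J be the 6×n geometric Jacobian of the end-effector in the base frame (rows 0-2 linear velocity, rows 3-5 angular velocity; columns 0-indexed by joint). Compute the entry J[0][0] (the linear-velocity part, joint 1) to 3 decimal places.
-1.000

axis z_0 = ẑ; lever o_n−o_0 = (-2.1716,1.0000,-2.8284)
cross product → J_v[:, 0] = (-1.0000,-2.1716,0.0000)
J_ω[:, 0] = z_0
entry J[0][0] = -1.0000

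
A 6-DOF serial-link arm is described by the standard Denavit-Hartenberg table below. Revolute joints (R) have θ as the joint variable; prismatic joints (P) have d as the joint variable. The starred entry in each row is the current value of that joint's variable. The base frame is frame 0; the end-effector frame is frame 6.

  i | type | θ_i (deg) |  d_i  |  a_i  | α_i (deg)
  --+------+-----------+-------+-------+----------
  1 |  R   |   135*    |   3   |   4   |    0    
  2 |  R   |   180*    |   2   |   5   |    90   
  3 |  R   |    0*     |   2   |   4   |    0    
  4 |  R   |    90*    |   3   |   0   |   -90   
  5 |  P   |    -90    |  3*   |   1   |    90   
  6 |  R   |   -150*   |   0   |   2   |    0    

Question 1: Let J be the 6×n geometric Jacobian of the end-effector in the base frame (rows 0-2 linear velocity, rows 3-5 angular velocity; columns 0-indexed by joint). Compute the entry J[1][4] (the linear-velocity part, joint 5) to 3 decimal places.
0.707

prismatic axis z_4 = (-0.7071,0.7071,0.0000)
J_v[:, 4] = z_4; J_ω[:, 4] = (0,0,0)
entry J[1][4] = 0.7071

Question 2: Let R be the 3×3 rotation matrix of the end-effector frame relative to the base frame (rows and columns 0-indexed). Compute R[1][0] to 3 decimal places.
End-effector x-axis (col 0 of R) = (0.9659,0.2588,-0.0000)
R[1][0] = 0.2588

0.259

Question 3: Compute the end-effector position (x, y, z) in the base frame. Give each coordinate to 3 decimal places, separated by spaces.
after link 1: o_1 = (-2.8284, 2.8284, 3.0000)
after link 2: o_2 = (0.7071, -0.7071, 5.0000)
after link 3: o_3 = (2.1213, -4.9497, 5.0000)
after link 4: o_4 = (-0.0000, -7.0711, 5.0000)
after link 5: o_5 = (-2.8284, -5.6569, 5.0000)
after link 6: o_6 = (-0.8966, -5.1392, 5.0000)

-0.897 -5.139 5.000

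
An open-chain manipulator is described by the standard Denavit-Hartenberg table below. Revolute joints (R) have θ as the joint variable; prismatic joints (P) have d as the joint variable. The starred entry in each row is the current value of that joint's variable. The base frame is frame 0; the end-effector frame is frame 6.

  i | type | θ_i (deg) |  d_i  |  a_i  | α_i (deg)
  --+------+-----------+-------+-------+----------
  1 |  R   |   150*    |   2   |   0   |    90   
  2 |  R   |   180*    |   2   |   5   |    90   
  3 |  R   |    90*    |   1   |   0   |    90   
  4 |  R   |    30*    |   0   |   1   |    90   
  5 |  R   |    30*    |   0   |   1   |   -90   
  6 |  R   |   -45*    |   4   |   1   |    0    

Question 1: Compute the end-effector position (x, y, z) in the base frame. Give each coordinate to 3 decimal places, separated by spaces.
9.453 -2.262 2.627

after link 1: o_1 = (0.0000, 0.0000, 2.0000)
after link 2: o_2 = (5.3301, -0.7679, 2.0000)
after link 3: o_3 = (5.3301, -0.7679, 3.0000)
after link 4: o_4 = (5.7631, -0.0179, 3.5000)
after link 5: o_5 = (6.5712, 0.3816, 3.9330)
after link 6: o_6 = (9.4533, -2.2618, 2.6268)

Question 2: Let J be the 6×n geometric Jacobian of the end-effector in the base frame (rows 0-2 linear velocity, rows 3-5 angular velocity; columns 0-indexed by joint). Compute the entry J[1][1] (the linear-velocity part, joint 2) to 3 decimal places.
-0.313

axis z_1 = (0.5000,0.8660,0.0000); lever o_n−o_1 = (9.4533,-2.2618,0.6268)
cross product → J_v[:, 1] = (0.5428,-0.3134,-9.3177)
J_ω[:, 1] = z_1
entry J[1][1] = -0.3134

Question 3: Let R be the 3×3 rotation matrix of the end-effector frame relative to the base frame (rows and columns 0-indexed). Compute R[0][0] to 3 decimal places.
0.748

End-effector x-axis (col 0 of R) = (0.7481,0.5887,-0.3062)
R[0][0] = 0.7481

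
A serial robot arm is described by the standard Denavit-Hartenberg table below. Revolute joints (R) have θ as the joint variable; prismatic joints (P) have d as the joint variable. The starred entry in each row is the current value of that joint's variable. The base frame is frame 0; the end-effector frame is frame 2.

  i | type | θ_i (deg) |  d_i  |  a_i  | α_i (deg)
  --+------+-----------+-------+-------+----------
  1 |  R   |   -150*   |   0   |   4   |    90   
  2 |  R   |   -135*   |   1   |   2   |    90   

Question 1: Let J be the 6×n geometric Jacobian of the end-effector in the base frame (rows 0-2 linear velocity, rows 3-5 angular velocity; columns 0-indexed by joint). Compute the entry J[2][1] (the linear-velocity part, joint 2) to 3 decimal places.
axis z_1 = (-0.5000,0.8660,0.0000); lever o_n−o_1 = (0.7247,1.5731,-1.4142)
cross product → J_v[:, 1] = (-1.2247,-0.7071,-1.4142)
J_ω[:, 1] = z_1
entry J[2][1] = -1.4142

-1.414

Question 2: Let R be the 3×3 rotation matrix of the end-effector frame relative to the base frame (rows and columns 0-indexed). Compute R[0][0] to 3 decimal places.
End-effector x-axis (col 0 of R) = (0.6124,0.3536,-0.7071)
R[0][0] = 0.6124

0.612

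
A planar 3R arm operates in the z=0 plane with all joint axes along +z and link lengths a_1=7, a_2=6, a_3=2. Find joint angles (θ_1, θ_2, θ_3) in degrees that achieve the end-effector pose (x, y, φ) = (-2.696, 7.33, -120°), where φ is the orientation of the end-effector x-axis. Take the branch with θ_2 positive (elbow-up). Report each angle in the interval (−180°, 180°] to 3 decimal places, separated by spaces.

wrist centre = target − a_3·(cos φ, sin φ) = (-1.6960, 9.0621)
cos θ_2 = (84.9972−7²−6²)/(2·7·6) = -0.0000; θ_2 = 90.0019° (elbow-up)
β = atan2(9.0621,-1.6960) = 100.6005°; ψ = atan2(6.0000,6.9998) = 40.6021°
θ_1 = β − ψ = 59.9984°
θ_3 = φ − θ_1 − θ_2 = 89.9997° (wrapped to (-180°,180°])

59.998 90.002 90.000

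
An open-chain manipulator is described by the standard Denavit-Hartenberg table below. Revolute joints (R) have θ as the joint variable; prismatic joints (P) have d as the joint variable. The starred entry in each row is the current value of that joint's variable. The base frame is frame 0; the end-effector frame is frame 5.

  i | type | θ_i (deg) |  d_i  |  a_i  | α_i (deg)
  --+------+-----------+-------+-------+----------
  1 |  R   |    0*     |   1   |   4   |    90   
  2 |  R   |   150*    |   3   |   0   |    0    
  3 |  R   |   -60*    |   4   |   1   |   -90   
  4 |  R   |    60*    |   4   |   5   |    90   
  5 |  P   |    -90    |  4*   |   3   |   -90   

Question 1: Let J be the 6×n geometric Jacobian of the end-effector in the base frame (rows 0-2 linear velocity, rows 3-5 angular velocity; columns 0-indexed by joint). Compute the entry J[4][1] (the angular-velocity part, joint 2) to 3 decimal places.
axis z_1 = (0.0000,-1.0000,0.0000); lever o_n−o_1 = (-1.0000,-4.6699,6.9641)
cross product → J_v[:, 1] = (-6.9641,-0.0000,-1.0000)
J_ω[:, 1] = z_1
entry J[4][1] = -1.0000

-1.000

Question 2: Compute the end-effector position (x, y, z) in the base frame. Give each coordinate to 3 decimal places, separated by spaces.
after link 1: o_1 = (4.0000, 0.0000, 1.0000)
after link 2: o_2 = (4.0000, -3.0000, 1.0000)
after link 3: o_3 = (4.0000, -7.0000, 2.0000)
after link 4: o_4 = (-0.0000, -2.6699, 4.5000)
after link 5: o_5 = (3.0000, -4.6699, 7.9641)

3.000 -4.670 7.964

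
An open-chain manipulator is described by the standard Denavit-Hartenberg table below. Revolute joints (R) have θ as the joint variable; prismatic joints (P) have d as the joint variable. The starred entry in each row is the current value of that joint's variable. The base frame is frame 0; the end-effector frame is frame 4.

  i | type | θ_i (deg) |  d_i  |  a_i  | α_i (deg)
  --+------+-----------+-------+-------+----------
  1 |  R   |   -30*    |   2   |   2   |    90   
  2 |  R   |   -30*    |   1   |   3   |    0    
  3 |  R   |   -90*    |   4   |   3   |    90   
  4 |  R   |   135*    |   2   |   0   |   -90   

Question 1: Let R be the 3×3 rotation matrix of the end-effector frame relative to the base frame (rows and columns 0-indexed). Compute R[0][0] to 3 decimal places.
-0.047

End-effector x-axis (col 0 of R) = (-0.0474,-0.7891,0.6124)
R[0][0] = -0.0474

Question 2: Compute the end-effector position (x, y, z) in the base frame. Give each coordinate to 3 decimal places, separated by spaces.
after link 1: o_1 = (1.7321, -1.0000, 2.0000)
after link 2: o_2 = (3.4821, -3.1651, 0.5000)
after link 3: o_3 = (0.1830, -5.8792, -2.0981)
after link 4: o_4 = (-1.3170, -5.0131, -1.0981)

-1.317 -5.013 -1.098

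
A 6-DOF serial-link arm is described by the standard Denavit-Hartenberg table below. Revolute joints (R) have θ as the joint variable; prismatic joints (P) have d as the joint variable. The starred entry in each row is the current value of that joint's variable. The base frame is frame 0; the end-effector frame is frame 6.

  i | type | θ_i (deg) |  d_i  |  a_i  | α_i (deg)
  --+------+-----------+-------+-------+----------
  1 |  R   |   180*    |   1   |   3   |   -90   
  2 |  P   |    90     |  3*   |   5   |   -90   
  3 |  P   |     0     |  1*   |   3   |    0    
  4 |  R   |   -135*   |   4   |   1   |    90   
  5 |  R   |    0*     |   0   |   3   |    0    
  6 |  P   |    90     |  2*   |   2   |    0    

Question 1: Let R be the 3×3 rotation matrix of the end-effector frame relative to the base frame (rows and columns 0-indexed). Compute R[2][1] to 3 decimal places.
-0.707

End-effector y-axis (col 1 of R) = (0.0000,0.7071,-0.7071)
R[2][1] = -0.7071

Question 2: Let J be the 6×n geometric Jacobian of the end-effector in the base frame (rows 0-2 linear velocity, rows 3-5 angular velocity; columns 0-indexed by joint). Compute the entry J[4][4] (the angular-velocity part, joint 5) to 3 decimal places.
axis z_4 = (0.0000,0.7071,0.7071); lever o_n−o_4 = (2.0000,-0.7071,3.5355)
cross product → J_v[:, 4] = (3.0000,1.4142,-1.4142)
J_ω[:, 4] = z_4
entry J[4][4] = 0.7071

0.707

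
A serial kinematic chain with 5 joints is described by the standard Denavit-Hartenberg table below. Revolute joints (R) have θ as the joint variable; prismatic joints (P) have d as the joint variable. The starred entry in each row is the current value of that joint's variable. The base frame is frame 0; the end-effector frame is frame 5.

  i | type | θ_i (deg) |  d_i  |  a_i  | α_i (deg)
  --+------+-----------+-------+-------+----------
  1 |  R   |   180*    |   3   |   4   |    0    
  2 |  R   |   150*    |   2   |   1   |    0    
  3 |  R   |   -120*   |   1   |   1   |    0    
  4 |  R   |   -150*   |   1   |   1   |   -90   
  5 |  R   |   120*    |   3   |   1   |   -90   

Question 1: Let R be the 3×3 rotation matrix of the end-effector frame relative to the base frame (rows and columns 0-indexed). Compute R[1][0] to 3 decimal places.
End-effector x-axis (col 0 of R) = (-0.2500,-0.4330,-0.8660)
R[1][0] = -0.4330

-0.433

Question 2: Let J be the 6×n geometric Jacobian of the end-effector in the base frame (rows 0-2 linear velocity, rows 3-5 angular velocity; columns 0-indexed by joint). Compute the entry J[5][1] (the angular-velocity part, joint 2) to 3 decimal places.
axis z_1 = (0.0000,0.0000,1.0000); lever o_n−o_1 = (-2.3481,0.9330,3.1340)
cross product → J_v[:, 1] = (-0.9330,-2.3481,0.0000)
J_ω[:, 1] = z_1
entry J[5][1] = 1.0000

1.000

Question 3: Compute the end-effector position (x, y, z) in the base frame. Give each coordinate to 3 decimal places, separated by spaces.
-6.348 0.933 6.134

after link 1: o_1 = (-4.0000, 0.0000, 3.0000)
after link 2: o_2 = (-3.1340, -0.5000, 5.0000)
after link 3: o_3 = (-4.0000, -1.0000, 6.0000)
after link 4: o_4 = (-3.5000, -0.1340, 7.0000)
after link 5: o_5 = (-6.3481, 0.9330, 6.1340)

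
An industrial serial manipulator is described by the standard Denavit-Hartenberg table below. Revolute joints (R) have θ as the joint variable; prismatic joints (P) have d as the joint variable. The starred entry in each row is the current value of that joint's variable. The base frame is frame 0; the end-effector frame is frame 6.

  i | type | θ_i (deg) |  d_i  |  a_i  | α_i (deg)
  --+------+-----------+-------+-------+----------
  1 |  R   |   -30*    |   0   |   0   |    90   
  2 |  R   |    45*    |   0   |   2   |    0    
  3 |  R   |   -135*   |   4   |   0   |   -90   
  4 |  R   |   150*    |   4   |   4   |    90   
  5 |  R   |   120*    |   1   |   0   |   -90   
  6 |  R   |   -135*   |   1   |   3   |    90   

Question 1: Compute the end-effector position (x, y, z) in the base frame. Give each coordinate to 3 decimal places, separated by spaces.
after link 1: o_1 = (0.0000, 0.0000, 0.0000)
after link 2: o_2 = (1.2247, -0.7071, 1.4142)
after link 3: o_3 = (-0.7753, -4.1712, 1.4142)
after link 4: o_4 = (3.6888, -4.4392, 4.8783)
after link 5: o_5 = (4.1219, -3.6892, 4.3783)
after link 6: o_6 = (3.0651, -0.8453, 3.4862)

3.065 -0.845 3.486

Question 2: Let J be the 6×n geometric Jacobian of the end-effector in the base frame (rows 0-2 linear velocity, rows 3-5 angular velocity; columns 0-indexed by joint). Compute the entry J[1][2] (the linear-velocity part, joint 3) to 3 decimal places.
1.036

axis z_2 = (-0.5000,-0.8660,0.0000); lever o_n−o_2 = (1.8403,-0.1382,2.0720)
cross product → J_v[:, 2] = (-1.7944,1.0360,1.6629)
J_ω[:, 2] = z_2
entry J[1][2] = 1.0360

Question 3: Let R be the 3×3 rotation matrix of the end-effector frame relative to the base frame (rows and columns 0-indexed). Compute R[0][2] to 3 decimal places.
End-effector z-axis (col 2 of R) = (-0.7481,-0.0711,0.6597)
R[0][2] = -0.7481

-0.748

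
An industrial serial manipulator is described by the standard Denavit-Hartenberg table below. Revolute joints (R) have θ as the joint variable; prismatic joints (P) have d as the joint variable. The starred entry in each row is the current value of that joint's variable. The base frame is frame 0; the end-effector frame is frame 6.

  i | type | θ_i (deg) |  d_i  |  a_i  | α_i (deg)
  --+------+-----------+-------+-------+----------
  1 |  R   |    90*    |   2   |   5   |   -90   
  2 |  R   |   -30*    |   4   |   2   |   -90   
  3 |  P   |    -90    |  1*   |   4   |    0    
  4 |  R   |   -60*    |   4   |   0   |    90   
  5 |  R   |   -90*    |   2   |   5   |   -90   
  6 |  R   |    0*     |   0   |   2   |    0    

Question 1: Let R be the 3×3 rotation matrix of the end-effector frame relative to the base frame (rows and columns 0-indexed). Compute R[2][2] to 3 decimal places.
End-effector z-axis (col 2 of R) = (-0.5000,-0.7500,-0.4330)
R[2][2] = -0.4330

-0.433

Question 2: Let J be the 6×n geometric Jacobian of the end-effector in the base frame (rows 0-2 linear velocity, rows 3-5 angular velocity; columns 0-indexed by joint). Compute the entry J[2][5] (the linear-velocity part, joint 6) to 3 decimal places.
axis z_5 = (-0.5000,-0.7500,-0.4330); lever o_n−o_5 = (0.0000,-1.0000,1.7321)
cross product → J_v[:, 5] = (-1.7321,0.8660,0.5000)
J_ω[:, 5] = z_5
entry J[2][5] = 0.5000

0.500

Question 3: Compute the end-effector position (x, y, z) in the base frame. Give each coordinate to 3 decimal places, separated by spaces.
-6.268 4.866 4.232

after link 1: o_1 = (0.0000, 5.0000, 2.0000)
after link 2: o_2 = (-4.0000, 6.7321, 3.0000)
after link 3: o_3 = (-8.0000, 7.2321, 2.1340)
after link 4: o_4 = (-8.0000, 9.2321, -1.3301)
after link 5: o_5 = (-6.2679, 5.8660, 2.5000)
after link 6: o_6 = (-6.2679, 4.8660, 4.2321)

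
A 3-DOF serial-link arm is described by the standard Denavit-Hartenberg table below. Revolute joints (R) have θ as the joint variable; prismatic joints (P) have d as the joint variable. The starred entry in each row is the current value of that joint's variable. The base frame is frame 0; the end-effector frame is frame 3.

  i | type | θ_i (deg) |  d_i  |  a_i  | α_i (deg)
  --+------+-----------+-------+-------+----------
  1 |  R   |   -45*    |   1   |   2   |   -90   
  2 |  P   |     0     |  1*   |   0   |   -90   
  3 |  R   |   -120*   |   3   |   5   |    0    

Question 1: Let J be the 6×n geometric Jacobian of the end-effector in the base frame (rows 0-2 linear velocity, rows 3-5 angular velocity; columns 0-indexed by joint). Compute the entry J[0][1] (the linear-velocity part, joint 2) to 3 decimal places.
0.707

prismatic axis z_1 = (0.7071,0.7071,0.0000)
J_v[:, 1] = z_1; J_ω[:, 1] = (0,0,0)
entry J[0][1] = 0.7071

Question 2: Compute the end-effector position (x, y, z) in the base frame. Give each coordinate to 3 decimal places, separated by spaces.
3.415 4.123 -2.000

after link 1: o_1 = (1.4142, -1.4142, 1.0000)
after link 2: o_2 = (2.1213, -0.7071, 1.0000)
after link 3: o_3 = (3.4154, 4.1225, -2.0000)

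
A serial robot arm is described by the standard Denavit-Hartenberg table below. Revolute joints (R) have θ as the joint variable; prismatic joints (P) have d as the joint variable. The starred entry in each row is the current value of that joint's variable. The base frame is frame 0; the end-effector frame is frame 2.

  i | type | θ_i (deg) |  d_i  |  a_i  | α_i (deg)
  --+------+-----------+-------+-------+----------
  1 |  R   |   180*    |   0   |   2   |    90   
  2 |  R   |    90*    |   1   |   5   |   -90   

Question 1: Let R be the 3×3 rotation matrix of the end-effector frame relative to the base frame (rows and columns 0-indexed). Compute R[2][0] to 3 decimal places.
1.000

End-effector x-axis (col 0 of R) = (-0.0000,-0.0000,1.0000)
R[2][0] = 1.0000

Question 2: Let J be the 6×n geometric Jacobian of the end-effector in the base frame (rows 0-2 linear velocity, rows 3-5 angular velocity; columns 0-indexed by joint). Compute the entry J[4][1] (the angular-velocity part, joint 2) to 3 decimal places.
axis z_1 = (0.0000,1.0000,0.0000); lever o_n−o_1 = (0.0000,1.0000,5.0000)
cross product → J_v[:, 1] = (5.0000,-0.0000,0.0000)
J_ω[:, 1] = z_1
entry J[4][1] = 1.0000

1.000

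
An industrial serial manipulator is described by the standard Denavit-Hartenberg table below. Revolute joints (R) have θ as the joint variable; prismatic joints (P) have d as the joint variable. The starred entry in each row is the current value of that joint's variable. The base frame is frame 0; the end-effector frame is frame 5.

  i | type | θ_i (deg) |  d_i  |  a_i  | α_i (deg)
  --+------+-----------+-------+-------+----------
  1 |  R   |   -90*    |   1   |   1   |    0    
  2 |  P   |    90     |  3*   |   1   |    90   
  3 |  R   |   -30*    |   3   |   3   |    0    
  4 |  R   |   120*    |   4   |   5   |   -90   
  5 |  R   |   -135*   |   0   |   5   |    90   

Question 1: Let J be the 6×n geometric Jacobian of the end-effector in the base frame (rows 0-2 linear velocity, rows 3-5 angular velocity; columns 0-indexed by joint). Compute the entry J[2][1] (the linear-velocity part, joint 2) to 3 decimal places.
1.000

prismatic axis z_1 = (0.0000,0.0000,1.0000)
J_v[:, 1] = z_1; J_ω[:, 1] = (0,0,0)
entry J[2][1] = 1.0000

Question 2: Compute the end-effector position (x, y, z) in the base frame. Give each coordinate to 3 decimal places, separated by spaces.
3.598 -11.536 3.964

after link 1: o_1 = (0.0000, -1.0000, 1.0000)
after link 2: o_2 = (1.0000, -1.0000, 4.0000)
after link 3: o_3 = (3.5981, -4.0000, 2.5000)
after link 4: o_4 = (3.5981, -8.0000, 7.5000)
after link 5: o_5 = (3.5981, -11.5355, 3.9645)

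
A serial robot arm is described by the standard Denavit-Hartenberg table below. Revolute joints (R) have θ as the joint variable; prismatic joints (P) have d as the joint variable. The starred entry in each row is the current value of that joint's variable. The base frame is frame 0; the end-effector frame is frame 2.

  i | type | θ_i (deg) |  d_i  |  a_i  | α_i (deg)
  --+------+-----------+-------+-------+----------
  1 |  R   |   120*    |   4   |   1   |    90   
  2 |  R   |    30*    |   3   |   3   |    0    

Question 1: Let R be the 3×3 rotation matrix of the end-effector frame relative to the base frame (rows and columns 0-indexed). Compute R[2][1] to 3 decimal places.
End-effector y-axis (col 1 of R) = (0.2500,-0.4330,0.8660)
R[2][1] = 0.8660

0.866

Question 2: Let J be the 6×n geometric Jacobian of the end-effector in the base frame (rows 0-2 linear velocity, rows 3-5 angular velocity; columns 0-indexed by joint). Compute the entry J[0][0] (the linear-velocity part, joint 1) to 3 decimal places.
axis z_0 = ẑ; lever o_n−o_0 = (0.7990,4.6160,5.5000)
cross product → J_v[:, 0] = (-4.6160,0.7990,0.0000)
J_ω[:, 0] = z_0
entry J[0][0] = -4.6160

-4.616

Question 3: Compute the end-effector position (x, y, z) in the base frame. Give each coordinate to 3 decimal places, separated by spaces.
after link 1: o_1 = (-0.5000, 0.8660, 4.0000)
after link 2: o_2 = (0.7990, 4.6160, 5.5000)

0.799 4.616 5.500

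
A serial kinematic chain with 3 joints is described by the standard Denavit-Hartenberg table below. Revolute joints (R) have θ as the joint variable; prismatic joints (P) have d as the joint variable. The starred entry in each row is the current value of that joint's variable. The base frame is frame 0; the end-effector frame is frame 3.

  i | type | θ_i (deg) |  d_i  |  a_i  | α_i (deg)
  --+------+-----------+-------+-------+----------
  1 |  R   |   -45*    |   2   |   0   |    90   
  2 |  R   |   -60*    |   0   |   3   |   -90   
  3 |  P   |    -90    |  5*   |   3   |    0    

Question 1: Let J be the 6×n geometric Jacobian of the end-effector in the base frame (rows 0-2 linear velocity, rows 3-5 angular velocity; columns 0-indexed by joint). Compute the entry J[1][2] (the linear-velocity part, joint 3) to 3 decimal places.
-0.612

prismatic axis z_2 = (0.6124,-0.6124,0.5000)
J_v[:, 2] = z_2; J_ω[:, 2] = (0,0,0)
entry J[1][2] = -0.6124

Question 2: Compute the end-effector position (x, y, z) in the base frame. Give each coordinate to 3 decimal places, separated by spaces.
after link 1: o_1 = (0.0000, 0.0000, 2.0000)
after link 2: o_2 = (1.0607, -1.0607, -0.5981)
after link 3: o_3 = (2.0012, -6.2438, 1.9019)

2.001 -6.244 1.902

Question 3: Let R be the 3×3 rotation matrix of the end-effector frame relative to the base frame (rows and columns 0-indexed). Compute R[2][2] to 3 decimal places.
0.500

End-effector z-axis (col 2 of R) = (0.6124,-0.6124,0.5000)
R[2][2] = 0.5000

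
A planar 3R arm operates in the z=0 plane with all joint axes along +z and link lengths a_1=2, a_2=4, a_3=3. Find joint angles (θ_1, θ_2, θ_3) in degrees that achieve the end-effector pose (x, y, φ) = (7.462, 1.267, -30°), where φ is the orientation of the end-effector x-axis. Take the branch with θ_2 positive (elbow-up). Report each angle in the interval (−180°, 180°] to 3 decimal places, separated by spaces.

wrist centre = target − a_3·(cos φ, sin φ) = (4.8639, 2.7670)
cos θ_2 = (31.3140−2²−4²)/(2·2·4) = 0.7071; θ_2 = 44.9983° (elbow-up)
β = atan2(2.7670,4.8639) = 29.6348°; ψ = atan2(2.8283,4.8285) = 30.3600°
θ_1 = β − ψ = -0.7252°
θ_3 = φ − θ_1 − θ_2 = -74.2731° (wrapped to (-180°,180°])

-0.725 44.998 -74.273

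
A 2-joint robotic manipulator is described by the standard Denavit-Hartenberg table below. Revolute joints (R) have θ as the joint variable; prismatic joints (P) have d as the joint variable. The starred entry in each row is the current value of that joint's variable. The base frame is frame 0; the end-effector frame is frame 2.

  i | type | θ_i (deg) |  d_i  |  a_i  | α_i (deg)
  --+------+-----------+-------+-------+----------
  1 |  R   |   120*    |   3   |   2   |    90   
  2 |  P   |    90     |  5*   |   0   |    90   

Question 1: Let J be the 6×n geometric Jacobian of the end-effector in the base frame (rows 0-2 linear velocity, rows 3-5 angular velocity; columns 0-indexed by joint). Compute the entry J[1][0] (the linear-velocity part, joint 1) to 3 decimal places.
3.330

axis z_0 = ẑ; lever o_n−o_0 = (3.3301,4.2321,3.0000)
cross product → J_v[:, 0] = (-4.2321,3.3301,0.0000)
J_ω[:, 0] = z_0
entry J[1][0] = 3.3301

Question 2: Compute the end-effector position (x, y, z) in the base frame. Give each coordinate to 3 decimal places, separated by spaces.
3.330 4.232 3.000

after link 1: o_1 = (-1.0000, 1.7321, 3.0000)
after link 2: o_2 = (3.3301, 4.2321, 3.0000)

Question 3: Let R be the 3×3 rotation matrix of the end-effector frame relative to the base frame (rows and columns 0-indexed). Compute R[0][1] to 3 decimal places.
End-effector y-axis (col 1 of R) = (0.8660,0.5000,0.0000)
R[0][1] = 0.8660

0.866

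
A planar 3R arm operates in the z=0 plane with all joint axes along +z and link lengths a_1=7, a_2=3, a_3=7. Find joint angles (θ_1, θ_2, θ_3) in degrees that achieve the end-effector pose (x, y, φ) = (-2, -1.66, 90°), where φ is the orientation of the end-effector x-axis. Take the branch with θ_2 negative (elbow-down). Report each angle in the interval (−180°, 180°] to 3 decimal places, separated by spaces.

wrist centre = target − a_3·(cos φ, sin φ) = (-2.0000, -8.6600)
cos θ_2 = (78.9956−7²−3²)/(2·7·3) = 0.4999; θ_2 = -60.0069° (elbow-down)
β = atan2(-8.6600,-2.0000) = -103.0043°; ψ = atan2(-2.5983,8.4997) = -16.9978°
θ_1 = β − ψ = -86.0065°
θ_3 = φ − θ_1 − θ_2 = -123.9866° (wrapped to (-180°,180°])

-86.006 -60.007 -123.987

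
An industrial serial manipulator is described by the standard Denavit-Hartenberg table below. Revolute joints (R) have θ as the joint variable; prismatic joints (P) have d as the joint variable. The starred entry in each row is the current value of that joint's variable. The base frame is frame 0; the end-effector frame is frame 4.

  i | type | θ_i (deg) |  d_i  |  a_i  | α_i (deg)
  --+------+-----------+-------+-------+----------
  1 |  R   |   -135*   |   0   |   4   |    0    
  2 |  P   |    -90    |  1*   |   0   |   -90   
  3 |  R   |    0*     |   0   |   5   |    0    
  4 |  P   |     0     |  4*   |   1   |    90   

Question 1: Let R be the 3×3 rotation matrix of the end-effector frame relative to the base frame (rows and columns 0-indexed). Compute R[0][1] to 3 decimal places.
-0.707

End-effector y-axis (col 1 of R) = (-0.7071,-0.7071,0.0000)
R[0][1] = -0.7071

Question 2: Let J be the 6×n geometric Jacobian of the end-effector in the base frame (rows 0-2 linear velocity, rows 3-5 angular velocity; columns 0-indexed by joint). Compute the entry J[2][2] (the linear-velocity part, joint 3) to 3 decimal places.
-6.000

axis z_2 = (-0.7071,-0.7071,0.0000); lever o_n−o_2 = (-7.0711,1.4142,0.0000)
cross product → J_v[:, 2] = (-0.0000,-0.0000,-6.0000)
J_ω[:, 2] = z_2
entry J[2][2] = -6.0000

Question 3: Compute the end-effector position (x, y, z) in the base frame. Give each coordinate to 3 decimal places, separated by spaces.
-9.899 -1.414 1.000

after link 1: o_1 = (-2.8284, -2.8284, 0.0000)
after link 2: o_2 = (-2.8284, -2.8284, 1.0000)
after link 3: o_3 = (-6.3640, 0.7071, 1.0000)
after link 4: o_4 = (-9.8995, -1.4142, 1.0000)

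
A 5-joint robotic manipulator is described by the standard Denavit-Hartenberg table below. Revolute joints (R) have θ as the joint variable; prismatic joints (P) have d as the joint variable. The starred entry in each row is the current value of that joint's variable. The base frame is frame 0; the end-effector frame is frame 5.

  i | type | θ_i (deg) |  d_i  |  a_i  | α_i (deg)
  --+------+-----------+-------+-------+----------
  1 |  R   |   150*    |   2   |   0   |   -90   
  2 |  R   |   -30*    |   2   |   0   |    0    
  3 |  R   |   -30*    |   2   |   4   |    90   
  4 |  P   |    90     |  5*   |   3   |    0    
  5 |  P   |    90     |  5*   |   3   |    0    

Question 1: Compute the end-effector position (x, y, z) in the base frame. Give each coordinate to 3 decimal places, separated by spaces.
after link 1: o_1 = (0.0000, 0.0000, 2.0000)
after link 2: o_2 = (-1.0000, -1.7321, 2.0000)
after link 3: o_3 = (-3.7321, -2.4641, 5.4641)
after link 4: o_4 = (-1.4821, -7.2272, 7.9641)
after link 5: o_5 = (3.5670, -10.1423, 7.8660)

3.567 -10.142 7.866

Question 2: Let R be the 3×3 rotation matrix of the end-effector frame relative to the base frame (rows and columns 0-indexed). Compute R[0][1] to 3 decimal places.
0.500

End-effector y-axis (col 1 of R) = (0.5000,0.8660,-0.0000)
R[0][1] = 0.5000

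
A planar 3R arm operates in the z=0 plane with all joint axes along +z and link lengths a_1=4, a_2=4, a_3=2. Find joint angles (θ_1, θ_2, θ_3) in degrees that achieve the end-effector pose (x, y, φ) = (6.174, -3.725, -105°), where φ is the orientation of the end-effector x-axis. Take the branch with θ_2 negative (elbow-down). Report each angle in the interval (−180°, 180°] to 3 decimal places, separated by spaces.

wrist centre = target − a_3·(cos φ, sin φ) = (6.6916, -1.7931)
cos θ_2 = (47.9934−4²−4²)/(2·4·4) = 0.4998; θ_2 = -60.0136° (elbow-down)
β = atan2(-1.7931,6.6916) = -15.0010°; ψ = atan2(-3.4646,5.9992) = -30.0068°
θ_1 = β − ψ = 15.0058°
θ_3 = φ − θ_1 − θ_2 = -59.9921° (wrapped to (-180°,180°])

15.006 -60.014 -59.992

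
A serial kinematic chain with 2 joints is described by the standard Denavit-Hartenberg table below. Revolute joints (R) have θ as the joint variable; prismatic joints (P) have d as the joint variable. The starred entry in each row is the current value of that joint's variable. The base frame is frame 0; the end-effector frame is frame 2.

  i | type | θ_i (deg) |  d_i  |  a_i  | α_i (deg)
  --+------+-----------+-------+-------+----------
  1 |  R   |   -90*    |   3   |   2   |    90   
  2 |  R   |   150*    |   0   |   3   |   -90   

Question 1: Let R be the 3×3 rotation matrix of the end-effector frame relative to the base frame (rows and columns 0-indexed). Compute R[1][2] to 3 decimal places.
End-effector z-axis (col 2 of R) = (-0.0000,0.5000,-0.8660)
R[1][2] = 0.5000

0.500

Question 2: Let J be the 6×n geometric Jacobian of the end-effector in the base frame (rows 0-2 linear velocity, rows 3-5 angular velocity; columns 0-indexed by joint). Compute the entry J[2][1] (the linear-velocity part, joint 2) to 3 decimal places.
-2.598

axis z_1 = (-1.0000,-0.0000,0.0000); lever o_n−o_1 = (-0.0000,2.5981,1.5000)
cross product → J_v[:, 1] = (-0.0000,1.5000,-2.5981)
J_ω[:, 1] = z_1
entry J[2][1] = -2.5981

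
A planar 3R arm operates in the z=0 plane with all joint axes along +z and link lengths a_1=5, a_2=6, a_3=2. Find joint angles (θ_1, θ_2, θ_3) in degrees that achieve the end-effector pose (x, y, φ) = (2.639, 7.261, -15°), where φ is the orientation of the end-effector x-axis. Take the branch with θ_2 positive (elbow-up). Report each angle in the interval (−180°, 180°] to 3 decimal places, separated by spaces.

wrist centre = target − a_3·(cos φ, sin φ) = (0.7071, 7.7786)
cos θ_2 = (61.0073−5²−6²)/(2·5·6) = 0.0001; θ_2 = 89.9931° (elbow-up)
β = atan2(7.7786,0.7071) = 84.8056°; ψ = atan2(6.0000,5.0007) = 50.1903°
θ_1 = β − ψ = 34.6152°
θ_3 = φ − θ_1 − θ_2 = -139.6083° (wrapped to (-180°,180°])

34.615 89.993 -139.608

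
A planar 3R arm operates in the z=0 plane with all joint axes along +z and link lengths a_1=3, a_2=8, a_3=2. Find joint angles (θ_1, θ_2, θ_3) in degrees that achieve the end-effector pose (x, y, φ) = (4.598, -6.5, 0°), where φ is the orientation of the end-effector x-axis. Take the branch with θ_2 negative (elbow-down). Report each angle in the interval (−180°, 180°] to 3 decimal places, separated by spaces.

wrist centre = target − a_3·(cos φ, sin φ) = (2.5980, -6.5000)
cos θ_2 = (48.9996−3²−8²)/(2·3·8) = -0.5000; θ_2 = -120.0005° (elbow-down)
β = atan2(-6.5000,2.5980) = -68.2138°; ψ = atan2(-6.9282,-1.0001) = -98.2138°
θ_1 = β − ψ = 30.0000°
θ_3 = φ − θ_1 − θ_2 = 90.0005° (wrapped to (-180°,180°])

30.000 -120.001 90.001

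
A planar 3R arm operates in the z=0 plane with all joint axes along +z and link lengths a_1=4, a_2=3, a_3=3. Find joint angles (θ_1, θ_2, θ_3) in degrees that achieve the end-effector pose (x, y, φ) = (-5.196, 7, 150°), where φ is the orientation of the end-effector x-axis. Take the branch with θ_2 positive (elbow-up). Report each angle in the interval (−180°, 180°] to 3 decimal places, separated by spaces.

wrist centre = target − a_3·(cos φ, sin φ) = (-2.5979, 5.5000)
cos θ_2 = (36.9992−4²−3²)/(2·4·3) = 0.5000; θ_2 = 60.0022° (elbow-up)
β = atan2(5.5000,-2.5979) = 115.2837°; ψ = atan2(2.5981,5.4999) = 25.2859°
θ_1 = β − ψ = 89.9978°
θ_3 = φ − θ_1 − θ_2 = 0.0000° (wrapped to (-180°,180°])

89.998 60.002 0.000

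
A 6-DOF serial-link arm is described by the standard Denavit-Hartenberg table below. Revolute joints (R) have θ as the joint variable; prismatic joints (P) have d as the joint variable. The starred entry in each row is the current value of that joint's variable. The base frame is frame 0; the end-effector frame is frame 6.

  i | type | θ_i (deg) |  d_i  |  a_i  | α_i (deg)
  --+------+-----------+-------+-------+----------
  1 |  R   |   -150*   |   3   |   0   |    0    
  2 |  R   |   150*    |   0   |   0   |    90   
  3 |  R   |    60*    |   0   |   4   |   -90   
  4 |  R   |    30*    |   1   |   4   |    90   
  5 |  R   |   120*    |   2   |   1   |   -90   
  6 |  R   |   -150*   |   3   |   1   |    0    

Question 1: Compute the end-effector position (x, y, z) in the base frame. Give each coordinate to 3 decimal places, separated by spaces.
after link 1: o_1 = (0.0000, 0.0000, 3.0000)
after link 2: o_2 = (0.0000, 0.0000, 3.0000)
after link 3: o_3 = (2.0000, 0.0000, 6.4641)
after link 4: o_4 = (2.8660, 2.0000, 9.9641)
after link 5: o_5 = (2.3995, 0.0179, 10.8881)
after link 6: o_6 = (3.5356, -1.4976, 8.3558)

3.536 -1.498 8.356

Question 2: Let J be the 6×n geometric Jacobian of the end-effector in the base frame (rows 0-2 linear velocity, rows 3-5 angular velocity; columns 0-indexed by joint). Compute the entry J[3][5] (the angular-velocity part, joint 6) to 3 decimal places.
0.058

axis z_5 = (0.0580,-0.4330,-0.8995); lever o_n−o_5 = (1.1361,-1.5155,-2.5323)
cross product → J_v[:, 5] = (-0.2667,-0.8750,0.4040)
J_ω[:, 5] = z_5
entry J[3][5] = 0.0580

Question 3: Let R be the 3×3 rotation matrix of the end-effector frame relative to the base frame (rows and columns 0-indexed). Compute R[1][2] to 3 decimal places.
End-effector z-axis (col 2 of R) = (0.0580,-0.4330,-0.8995)
R[1][2] = -0.4330

-0.433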